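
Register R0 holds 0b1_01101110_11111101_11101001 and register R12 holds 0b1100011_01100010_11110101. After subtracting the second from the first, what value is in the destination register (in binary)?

Subtract column by column in base 2:
  1-1 → 0
  0-0 → 0
  0-1 → 1 (borrow)
  1-0-1 → 0
  0-1 → 1 (borrow)
  1-1-1 → 1 (borrow)
  1-1-1 → 1 (borrow)
  1-1-1 → 1 (borrow)
  1-0-1 → 0
  0-1 → 1 (borrow)
  1-0-1 → 0
  1-0 → 1
  1-0 → 1
  1-1 → 0
  1-1 → 0
  1-0 → 1
  0-1 → 1 (borrow)
  1-1-1 → 1 (borrow)
  1-0-1 → 0
  1-0 → 1
  0-0 → 0
  1-1 → 0
  1-1 → 0
  0-0 → 0
  1-0 → 1

0b1000010111001101011110100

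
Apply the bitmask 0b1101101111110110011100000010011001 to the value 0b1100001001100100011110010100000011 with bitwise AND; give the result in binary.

0b1100001001100100011100000000000001

AND bit by bit (1 only where both bits are 1):
  1100001001100100011110010100000011
& 1101101111110110011100000010011001
= 1100001001100100011100000000000001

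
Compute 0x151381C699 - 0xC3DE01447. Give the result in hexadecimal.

0x8D5A1B252

Subtract column by column in base 16:
  9-7 → 2
  9-4 → 5
  6-4 → 2
  C-1 → B
  1-0 → 1
  8-E → A (borrow)
  3-D-1 → 5 (borrow)
  1-3-1 → D (borrow)
  5-C-1 → 8 (borrow)
  1-0-1 → 0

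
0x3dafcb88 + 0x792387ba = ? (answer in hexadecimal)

Add column by column in base 16, right to left:
  8+a = 2 carry 1
  8+b+1 = 4 carry 1
  b+7+1 = 3 carry 1
  c+8+1 = 5 carry 1
  f+3+1 = 3 carry 1
  a+2+1 = d
  d+9 = 6 carry 1
  3+7+1 = b

0xb6d35342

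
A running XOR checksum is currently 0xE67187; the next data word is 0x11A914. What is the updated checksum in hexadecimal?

0xF7D893

XOR each hex digit independently (no carries):
  E^1=F, 6^1=7, 7^A=D, 1^9=8, 8^1=9, 7^4=3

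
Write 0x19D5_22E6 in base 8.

0o3165221346

Expand each hex digit to 4 bits: 1=0001 9=1001 D=1101 5=0101 2=0010 2=0010 E=1110 6=0110.
Group the bits in threes: 011 001 110 101 010 010 001 011 100 110 → 3165221346.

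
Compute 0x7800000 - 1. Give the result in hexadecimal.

The trailing 5 digits are 0, so subtracting 1 borrows through: they become F and the next digit up decrements.

0x77FFFFF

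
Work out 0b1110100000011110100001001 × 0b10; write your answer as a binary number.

Multiply each base-2 digit by 2, carrying:
  1×2 = 2 → write 0 carry 1
  0×2+1 = 1 → write 1
  0×2 = 0 → write 0
  1×2 = 2 → write 0 carry 1
  0×2+1 = 1 → write 1
  0×2 = 0 → write 0
  0×2 = 0 → write 0
  0×2 = 0 → write 0
  1×2 = 2 → write 0 carry 1
  0×2+1 = 1 → write 1
  1×2 = 2 → write 0 carry 1
  1×2+1 = 3 → write 1 carry 1
  1×2+1 = 3 → write 1 carry 1
  1×2+1 = 3 → write 1 carry 1
  0×2+1 = 1 → write 1
  0×2 = 0 → write 0
  0×2 = 0 → write 0
  0×2 = 0 → write 0
  0×2 = 0 → write 0
  0×2 = 0 → write 0
  1×2 = 2 → write 0 carry 1
  0×2+1 = 1 → write 1
  1×2 = 2 → write 0 carry 1
  1×2+1 = 3 → write 1 carry 1
  1×2+1 = 3 → write 1 carry 1
  remaining carry: 1

0b11101000000111101000010010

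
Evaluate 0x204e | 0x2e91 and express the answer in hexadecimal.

0x2edf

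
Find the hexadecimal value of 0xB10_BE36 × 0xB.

0x79B82C52

Multiply each base-16 digit by 11, carrying:
  6×11 = 66 → write 2 carry 4
  3×11+4 = 37 → write 5 carry 2
  E×11+2 = 156 → write C carry 9
  B×11+9 = 130 → write 2 carry 8
  0×11+8 = 8 → write 8
  1×11 = 11 → write B
  B×11 = 121 → write 9 carry 7
  remaining carry: 7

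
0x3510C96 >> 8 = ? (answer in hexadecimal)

0x3510C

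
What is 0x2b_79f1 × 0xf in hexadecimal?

0x28c251f

Multiply each base-16 digit by 15, carrying:
  1×15 = 15 → write f
  f×15 = 225 → write 1 carry 14
  9×15+14 = 149 → write 5 carry 9
  7×15+9 = 114 → write 2 carry 7
  b×15+7 = 172 → write c carry 10
  2×15+10 = 40 → write 8 carry 2
  remaining carry: 2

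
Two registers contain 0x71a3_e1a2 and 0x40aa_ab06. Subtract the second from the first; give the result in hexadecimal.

0x30f9369c

Subtract column by column in base 16:
  2-6 → c (borrow)
  a-0-1 → 9
  1-b → 6 (borrow)
  e-a-1 → 3
  3-a → 9 (borrow)
  a-a-1 → f (borrow)
  1-0-1 → 0
  7-4 → 3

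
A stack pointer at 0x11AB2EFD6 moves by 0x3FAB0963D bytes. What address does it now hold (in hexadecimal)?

0x515638613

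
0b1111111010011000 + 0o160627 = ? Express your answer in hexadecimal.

0x1E02F

0b1111111010011000 = 0xFE98 in hexadecimal.
0o160627 = 0xE197 in hexadecimal.
Add column by column in base 16, right to left:
  8+7 = F
  9+9 = 2 carry 1
  E+1+1 = 0 carry 1
  F+E+1 = E carry 1
  final carry 1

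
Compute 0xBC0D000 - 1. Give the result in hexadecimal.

0xBC0CFFF

The trailing 3 digits are 0, so subtracting 1 borrows through: they become F and the next digit up decrements.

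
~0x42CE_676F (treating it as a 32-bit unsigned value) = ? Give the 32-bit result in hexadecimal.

Each hex digit d becomes F−d:
  4→B, 2→D, C→3, E→1, 6→9, 7→8, 6→9, F→0

0xBD319890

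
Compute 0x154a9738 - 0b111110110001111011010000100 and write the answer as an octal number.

0x154a9738 = 0o2522513470 in octal.
0b111110110001111011010000100 = 0o766173204 in octal.
Subtract column by column in base 8:
  0-4 → 4 (borrow)
  7-0-1 → 6
  4-2 → 2
  3-3 → 0
  1-7 → 2 (borrow)
  5-1-1 → 3
  2-6 → 4 (borrow)
  2-6-1 → 3 (borrow)
  5-7-1 → 5 (borrow)
  2-0-1 → 1

0o1534320264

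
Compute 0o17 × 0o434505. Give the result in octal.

0o10255413

Multiply each base-8 digit by 15, carrying:
  5×15 = 75 → write 3 carry 9
  0×15+9 = 9 → write 1 carry 1
  5×15+1 = 76 → write 4 carry 9
  4×15+9 = 69 → write 5 carry 8
  3×15+8 = 53 → write 5 carry 6
  4×15+6 = 66 → write 2 carry 8
  remaining carry: 10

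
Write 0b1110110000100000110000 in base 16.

0x3B0830

Group the bits into nibbles: 0011 1011 0000 1000 0011 0000 → 3B0830.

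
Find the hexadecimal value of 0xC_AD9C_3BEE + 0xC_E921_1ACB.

Add column by column in base 16, right to left:
  E+B = 9 carry 1
  E+C+1 = B carry 1
  B+A+1 = 6 carry 1
  3+1+1 = 5
  C+1 = D
  9+2 = B
  D+9 = 6 carry 1
  A+E+1 = 9 carry 1
  C+C+1 = 9 carry 1
  final carry 1

0x1996BD56B9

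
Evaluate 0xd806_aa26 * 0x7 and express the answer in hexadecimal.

0x5e82ea70a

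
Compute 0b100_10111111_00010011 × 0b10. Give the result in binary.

0b10010111111000100110

Multiply each base-2 digit by 2, carrying:
  1×2 = 2 → write 0 carry 1
  1×2+1 = 3 → write 1 carry 1
  0×2+1 = 1 → write 1
  0×2 = 0 → write 0
  1×2 = 2 → write 0 carry 1
  0×2+1 = 1 → write 1
  0×2 = 0 → write 0
  0×2 = 0 → write 0
  1×2 = 2 → write 0 carry 1
  1×2+1 = 3 → write 1 carry 1
  1×2+1 = 3 → write 1 carry 1
  1×2+1 = 3 → write 1 carry 1
  1×2+1 = 3 → write 1 carry 1
  1×2+1 = 3 → write 1 carry 1
  0×2+1 = 1 → write 1
  1×2 = 2 → write 0 carry 1
  0×2+1 = 1 → write 1
  0×2 = 0 → write 0
  1×2 = 2 → write 0 carry 1
  remaining carry: 1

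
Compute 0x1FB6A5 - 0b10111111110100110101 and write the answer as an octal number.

0x1FB6A5 = 0o7733245 in octal.
0b10111111110100110101 = 0o2776465 in octal.
Subtract column by column in base 8:
  5-5 → 0
  4-6 → 6 (borrow)
  2-4-1 → 5 (borrow)
  3-6-1 → 4 (borrow)
  3-7-1 → 3 (borrow)
  7-7-1 → 7 (borrow)
  7-2-1 → 4

0o4734560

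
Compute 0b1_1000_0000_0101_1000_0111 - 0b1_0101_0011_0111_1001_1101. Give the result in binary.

Subtract column by column in base 2:
  1-1 → 0
  1-0 → 1
  1-1 → 0
  0-1 → 1 (borrow)
  0-1-1 → 0 (borrow)
  0-0-1 → 1 (borrow)
  0-0-1 → 1 (borrow)
  1-1-1 → 1 (borrow)
  1-1-1 → 1 (borrow)
  0-1-1 → 0 (borrow)
  1-1-1 → 1 (borrow)
  0-0-1 → 1 (borrow)
  0-1-1 → 0 (borrow)
  0-1-1 → 0 (borrow)
  0-0-1 → 1 (borrow)
  0-0-1 → 1 (borrow)
  0-1-1 → 0 (borrow)
  0-0-1 → 1 (borrow)
  0-1-1 → 0 (borrow)
  1-0-1 → 0
  1-1 → 0

0b101100110111101010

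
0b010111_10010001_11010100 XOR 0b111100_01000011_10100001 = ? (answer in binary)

0b1010111101001001110101

XOR bit by bit (1 where the bits differ):
  0101111001000111010100
^ 1111000100001110100001
= 1010111101001001110101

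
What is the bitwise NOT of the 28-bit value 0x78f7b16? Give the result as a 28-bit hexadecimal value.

Each hex digit d becomes f−d:
  7→8, 8→7, f→0, 7→8, b→4, 1→e, 6→9

0x87084e9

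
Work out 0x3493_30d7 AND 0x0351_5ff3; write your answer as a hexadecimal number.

0x001110d3

AND each hex digit independently (no carries):
  3&0=0, 4&3=0, 9&5=1, 3&1=1, 3&5=1, 0&f=0, d&f=d, 7&3=3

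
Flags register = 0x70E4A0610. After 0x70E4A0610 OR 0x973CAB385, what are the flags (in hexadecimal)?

OR each hex digit independently (no carries):
  7|9=F, 0|7=7, E|3=F, 4|C=C, A|A=A, 0|B=B, 6|3=7, 1|8=9, 0|5=5

0xF7FCAB795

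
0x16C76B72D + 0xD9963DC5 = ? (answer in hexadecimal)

Add column by column in base 16, right to left:
  D+5 = 2 carry 1
  2+C+1 = F
  7+D = 4 carry 1
  B+3+1 = F
  6+6 = C
  7+9 = 0 carry 1
  C+9+1 = 6 carry 1
  6+D+1 = 4 carry 1
  1+0+1 = 2

0x2460CF4F2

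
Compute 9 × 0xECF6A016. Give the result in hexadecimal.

Multiply each base-16 digit by 9, carrying:
  6×9 = 54 → write 6 carry 3
  1×9+3 = 12 → write C
  0×9 = 0 → write 0
  A×9 = 90 → write A carry 5
  6×9+5 = 59 → write B carry 3
  F×9+3 = 138 → write A carry 8
  C×9+8 = 116 → write 4 carry 7
  E×9+7 = 133 → write 5 carry 8
  remaining carry: 8

0x854ABA0C6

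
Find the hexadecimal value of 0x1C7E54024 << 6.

6 bits is not a whole number of base-16 digits; in binary: 111000111111001010100000000100100 << 6 = 111000111111001010100000000100100000000.

0x71F9500900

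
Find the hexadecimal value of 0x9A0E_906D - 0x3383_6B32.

0x668B253B

Subtract column by column in base 16:
  D-2 → B
  6-3 → 3
  0-B → 5 (borrow)
  9-6-1 → 2
  E-3 → B
  0-8 → 8 (borrow)
  A-3-1 → 6
  9-3 → 6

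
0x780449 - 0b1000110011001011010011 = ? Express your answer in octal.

0o25150566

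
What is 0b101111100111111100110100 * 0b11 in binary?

0b10001110110111110110011100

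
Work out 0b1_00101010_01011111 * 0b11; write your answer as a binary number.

0b110111111100011101

Multiply each base-2 digit by 3, carrying:
  1×3 = 3 → write 1 carry 1
  1×3+1 = 4 → write 0 carry 2
  1×3+2 = 5 → write 1 carry 2
  1×3+2 = 5 → write 1 carry 2
  1×3+2 = 5 → write 1 carry 2
  0×3+2 = 2 → write 0 carry 1
  1×3+1 = 4 → write 0 carry 2
  0×3+2 = 2 → write 0 carry 1
  0×3+1 = 1 → write 1
  1×3 = 3 → write 1 carry 1
  0×3+1 = 1 → write 1
  1×3 = 3 → write 1 carry 1
  0×3+1 = 1 → write 1
  1×3 = 3 → write 1 carry 1
  0×3+1 = 1 → write 1
  0×3 = 0 → write 0
  1×3 = 3 → write 1 carry 1
  remaining carry: 1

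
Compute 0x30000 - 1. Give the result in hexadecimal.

0x2FFFF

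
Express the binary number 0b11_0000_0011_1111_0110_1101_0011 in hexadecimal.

Group the bits into nibbles: 0011 0000 0011 1111 0110 1101 0011 → 303F6D3.

0x303F6D3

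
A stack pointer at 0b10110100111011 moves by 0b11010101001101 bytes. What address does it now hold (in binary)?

Add column by column in base 2, right to left:
  1+1 = 0 carry 1
  1+0+1 = 0 carry 1
  0+1+1 = 0 carry 1
  1+1+1 = 1 carry 1
  1+0+1 = 0 carry 1
  1+0+1 = 0 carry 1
  0+1+1 = 0 carry 1
  0+0+1 = 1
  1+1 = 0 carry 1
  0+0+1 = 1
  1+1 = 0 carry 1
  1+0+1 = 0 carry 1
  0+1+1 = 0 carry 1
  1+1+1 = 1 carry 1
  final carry 1

0b110001010001000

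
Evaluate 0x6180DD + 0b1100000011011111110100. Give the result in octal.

0o44334321

0x6180DD = 0o30300335 in octal.
0b1100000011011111110100 = 0o14033764 in octal.
Add column by column in base 8, right to left:
  5+4 = 1 carry 1
  3+6+1 = 2 carry 1
  3+7+1 = 3 carry 1
  0+3+1 = 4
  0+3 = 3
  3+0 = 3
  0+4 = 4
  3+1 = 4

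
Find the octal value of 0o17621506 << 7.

0o3744321400

7 bits is not a whole number of base-8 digits; in binary: 1111110010001101000110 << 7 = 11111100100011010001100000000.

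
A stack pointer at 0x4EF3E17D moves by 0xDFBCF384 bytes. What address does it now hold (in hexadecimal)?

0x12EB0D501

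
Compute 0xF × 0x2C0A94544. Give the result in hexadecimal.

0x2949EB0EFC

Multiply each base-16 digit by 15, carrying:
  4×15 = 60 → write C carry 3
  4×15+3 = 63 → write F carry 3
  5×15+3 = 78 → write E carry 4
  4×15+4 = 64 → write 0 carry 4
  9×15+4 = 139 → write B carry 8
  A×15+8 = 158 → write E carry 9
  0×15+9 = 9 → write 9
  C×15 = 180 → write 4 carry 11
  2×15+11 = 41 → write 9 carry 2
  remaining carry: 2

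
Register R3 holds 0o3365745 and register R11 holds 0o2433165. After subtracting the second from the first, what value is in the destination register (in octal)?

0o732560

Subtract column by column in base 8:
  5-5 → 0
  4-6 → 6 (borrow)
  7-1-1 → 5
  5-3 → 2
  6-3 → 3
  3-4 → 7 (borrow)
  3-2-1 → 0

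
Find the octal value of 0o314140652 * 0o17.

0o5766654366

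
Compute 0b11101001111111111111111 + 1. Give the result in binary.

The trailing 16 digits are 1 (max in base 2), so adding 1 cascades: they roll to 0 and the next digit up increments.

0b11101010000000000000000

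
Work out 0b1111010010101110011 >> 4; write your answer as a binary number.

0b111101001010111

Right shift by 4: drop the 4 least-significant bits.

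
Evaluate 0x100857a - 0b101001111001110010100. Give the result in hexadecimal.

0xeb91e6

0b101001111001110010100 = 0x14f394 in hexadecimal.
Subtract column by column in base 16:
  a-4 → 6
  7-9 → e (borrow)
  5-3-1 → 1
  8-f → 9 (borrow)
  0-4-1 → b (borrow)
  0-1-1 → e (borrow)
  1-0-1 → 0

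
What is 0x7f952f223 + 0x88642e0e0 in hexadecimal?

Add column by column in base 16, right to left:
  3+0 = 3
  2+e = 0 carry 1
  2+0+1 = 3
  f+e = d carry 1
  2+2+1 = 5
  5+4 = 9
  9+6 = f
  f+8 = 7 carry 1
  7+8+1 = 0 carry 1
  final carry 1

0x107f95d303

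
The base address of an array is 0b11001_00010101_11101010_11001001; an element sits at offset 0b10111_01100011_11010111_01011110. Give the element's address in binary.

0b110000011110011100001000100111

Add column by column in base 2, right to left:
  1+0 = 1
  0+1 = 1
  0+1 = 1
  1+1 = 0 carry 1
  0+1+1 = 0 carry 1
  0+0+1 = 1
  1+1 = 0 carry 1
  1+0+1 = 0 carry 1
  0+1+1 = 0 carry 1
  1+1+1 = 1 carry 1
  0+1+1 = 0 carry 1
  1+0+1 = 0 carry 1
  0+1+1 = 0 carry 1
  1+0+1 = 0 carry 1
  1+1+1 = 1 carry 1
  1+1+1 = 1 carry 1
  1+1+1 = 1 carry 1
  0+1+1 = 0 carry 1
  1+0+1 = 0 carry 1
  0+0+1 = 1
  1+0 = 1
  0+1 = 1
  0+1 = 1
  0+0 = 0
  1+1 = 0 carry 1
  0+1+1 = 0 carry 1
  0+1+1 = 0 carry 1
  1+0+1 = 0 carry 1
  1+1+1 = 1 carry 1
  final carry 1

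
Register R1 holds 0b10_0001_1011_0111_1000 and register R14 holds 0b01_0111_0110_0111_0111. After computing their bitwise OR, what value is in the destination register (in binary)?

0b110111111101111111

OR bit by bit (1 where either bit is 1):
  100001101101111000
| 010111011001110111
= 110111111101111111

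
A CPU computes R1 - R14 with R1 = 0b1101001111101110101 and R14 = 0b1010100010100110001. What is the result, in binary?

0b10101101001000100

Subtract column by column in base 2:
  1-1 → 0
  0-0 → 0
  1-0 → 1
  0-0 → 0
  1-1 → 0
  1-1 → 0
  1-0 → 1
  0-0 → 0
  1-1 → 0
  1-0 → 1
  1-1 → 0
  1-0 → 1
  1-0 → 1
  0-0 → 0
  0-1 → 1 (borrow)
  1-0-1 → 0
  0-1 → 1 (borrow)
  1-0-1 → 0
  1-1 → 0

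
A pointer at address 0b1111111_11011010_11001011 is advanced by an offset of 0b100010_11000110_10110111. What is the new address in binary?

Add column by column in base 2, right to left:
  1+1 = 0 carry 1
  1+1+1 = 1 carry 1
  0+1+1 = 0 carry 1
  1+0+1 = 0 carry 1
  0+1+1 = 0 carry 1
  0+1+1 = 0 carry 1
  1+0+1 = 0 carry 1
  1+1+1 = 1 carry 1
  0+0+1 = 1
  1+1 = 0 carry 1
  0+1+1 = 0 carry 1
  1+0+1 = 0 carry 1
  1+0+1 = 0 carry 1
  0+0+1 = 1
  1+1 = 0 carry 1
  1+1+1 = 1 carry 1
  1+0+1 = 0 carry 1
  1+1+1 = 1 carry 1
  1+0+1 = 0 carry 1
  1+0+1 = 0 carry 1
  1+0+1 = 0 carry 1
  1+1+1 = 1 carry 1
  1+0+1 = 0 carry 1
  final carry 1

0b101000101010000110000010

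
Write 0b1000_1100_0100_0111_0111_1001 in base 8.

0o43043571

Group the bits in threes: 100 011 000 100 011 101 111 001 → 43043571.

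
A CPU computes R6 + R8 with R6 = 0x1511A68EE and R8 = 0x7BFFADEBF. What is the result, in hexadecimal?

0x9111547AD

Add column by column in base 16, right to left:
  E+F = D carry 1
  E+B+1 = A carry 1
  8+E+1 = 7 carry 1
  6+D+1 = 4 carry 1
  A+A+1 = 5 carry 1
  1+F+1 = 1 carry 1
  1+F+1 = 1 carry 1
  5+B+1 = 1 carry 1
  1+7+1 = 9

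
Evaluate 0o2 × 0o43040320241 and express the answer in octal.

0o106100640502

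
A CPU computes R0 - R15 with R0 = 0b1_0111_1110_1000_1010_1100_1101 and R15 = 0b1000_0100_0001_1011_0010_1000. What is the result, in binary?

0b111110100110111110100101

Subtract column by column in base 2:
  1-0 → 1
  0-0 → 0
  1-0 → 1
  1-1 → 0
  0-0 → 0
  0-1 → 1 (borrow)
  1-0-1 → 0
  1-0 → 1
  0-1 → 1 (borrow)
  1-1-1 → 1 (borrow)
  0-0-1 → 1 (borrow)
  1-1-1 → 1 (borrow)
  0-1-1 → 0 (borrow)
  0-0-1 → 1 (borrow)
  0-0-1 → 1 (borrow)
  1-0-1 → 0
  0-0 → 0
  1-0 → 1
  1-1 → 0
  1-0 → 1
  1-0 → 1
  1-0 → 1
  1-0 → 1
  0-1 → 1 (borrow)
  1-0-1 → 0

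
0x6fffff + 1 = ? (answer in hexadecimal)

The trailing 5 digits are F (max in base 16), so adding 1 cascades: they roll to 0 and the next digit up increments.

0x700000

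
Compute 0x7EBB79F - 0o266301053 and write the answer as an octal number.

0o504432564

0x7EBB79F = 0o772733637 in octal.
Subtract column by column in base 8:
  7-3 → 4
  3-5 → 6 (borrow)
  6-0-1 → 5
  3-1 → 2
  3-0 → 3
  7-3 → 4
  2-6 → 4 (borrow)
  7-6-1 → 0
  7-2 → 5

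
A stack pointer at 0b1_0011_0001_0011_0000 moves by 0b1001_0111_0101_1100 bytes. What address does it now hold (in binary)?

Add column by column in base 2, right to left:
  0+0 = 0
  0+0 = 0
  0+1 = 1
  0+1 = 1
  1+1 = 0 carry 1
  1+0+1 = 0 carry 1
  0+1+1 = 0 carry 1
  0+0+1 = 1
  1+1 = 0 carry 1
  0+1+1 = 0 carry 1
  0+1+1 = 0 carry 1
  0+0+1 = 1
  1+1 = 0 carry 1
  1+0+1 = 0 carry 1
  0+0+1 = 1
  0+1 = 1
  1+0 = 1

0b11100100010001100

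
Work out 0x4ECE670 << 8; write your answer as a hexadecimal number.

0x4ECE67000

Shifting left by 8 bits = 2 hex digits: append 2 zeros.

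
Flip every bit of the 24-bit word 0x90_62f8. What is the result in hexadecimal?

Each hex digit d becomes f−d:
  9→6, 0→f, 6→9, 2→d, f→0, 8→7

0x6f9d07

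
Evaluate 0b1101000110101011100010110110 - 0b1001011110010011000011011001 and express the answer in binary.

0b11101000011000011111011101

Subtract column by column in base 2:
  0-1 → 1 (borrow)
  1-0-1 → 0
  1-0 → 1
  0-1 → 1 (borrow)
  1-1-1 → 1 (borrow)
  1-0-1 → 0
  0-1 → 1 (borrow)
  1-1-1 → 1 (borrow)
  0-0-1 → 1 (borrow)
  0-0-1 → 1 (borrow)
  0-0-1 → 1 (borrow)
  1-0-1 → 0
  1-1 → 0
  1-1 → 0
  0-0 → 0
  1-0 → 1
  0-1 → 1 (borrow)
  1-0-1 → 0
  0-0 → 0
  1-1 → 0
  1-1 → 0
  0-1 → 1 (borrow)
  0-1-1 → 0 (borrow)
  0-0-1 → 1 (borrow)
  1-1-1 → 1 (borrow)
  0-0-1 → 1 (borrow)
  1-0-1 → 0
  1-1 → 0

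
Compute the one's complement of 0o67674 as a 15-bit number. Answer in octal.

Each oct digit d becomes 7−d:
  6→1, 7→0, 6→1, 7→0, 4→3

0o10103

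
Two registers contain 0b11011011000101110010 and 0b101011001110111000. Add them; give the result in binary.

0b100000110010100101010

Add column by column in base 2, right to left:
  0+0 = 0
  1+0 = 1
  0+0 = 0
  0+1 = 1
  1+1 = 0 carry 1
  1+1+1 = 1 carry 1
  1+0+1 = 0 carry 1
  0+1+1 = 0 carry 1
  1+1+1 = 1 carry 1
  0+1+1 = 0 carry 1
  0+0+1 = 1
  0+0 = 0
  1+1 = 0 carry 1
  1+1+1 = 1 carry 1
  0+0+1 = 1
  1+1 = 0 carry 1
  1+0+1 = 0 carry 1
  0+1+1 = 0 carry 1
  1+0+1 = 0 carry 1
  1+0+1 = 0 carry 1
  final carry 1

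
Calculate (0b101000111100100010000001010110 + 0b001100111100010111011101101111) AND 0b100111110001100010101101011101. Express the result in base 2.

Add column by column in base 2, right to left:
  0+1 = 1
  1+1 = 0 carry 1
  1+1+1 = 1 carry 1
  0+1+1 = 0 carry 1
  1+0+1 = 0 carry 1
  0+1+1 = 0 carry 1
  1+1+1 = 1 carry 1
  0+0+1 = 1
  0+1 = 1
  0+1 = 1
  0+1 = 1
  0+0 = 0
  0+1 = 1
  1+1 = 0 carry 1
  0+1+1 = 0 carry 1
  0+0+1 = 1
  0+1 = 1
  1+0 = 1
  0+0 = 0
  0+0 = 0
  1+1 = 0 carry 1
  1+1+1 = 1 carry 1
  1+1+1 = 1 carry 1
  1+1+1 = 1 carry 1
  0+0+1 = 1
  0+0 = 0
  0+1 = 1
  1+1 = 0 carry 1
  0+0+1 = 1
  1+0 = 1
Sum = 0b110101111000111001011111000101; now AND with 0b100111110001100010101101011101:
  110101111000111001011111000101
& 100111110001100010101101011101
= 100101110000100000001101000101

0b100101110000100000001101000101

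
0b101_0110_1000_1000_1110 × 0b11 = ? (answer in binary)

Multiply each base-2 digit by 3, carrying:
  0×3 = 0 → write 0
  1×3 = 3 → write 1 carry 1
  1×3+1 = 4 → write 0 carry 2
  1×3+2 = 5 → write 1 carry 2
  0×3+2 = 2 → write 0 carry 1
  0×3+1 = 1 → write 1
  0×3 = 0 → write 0
  1×3 = 3 → write 1 carry 1
  0×3+1 = 1 → write 1
  0×3 = 0 → write 0
  0×3 = 0 → write 0
  1×3 = 3 → write 1 carry 1
  0×3+1 = 1 → write 1
  1×3 = 3 → write 1 carry 1
  1×3+1 = 4 → write 0 carry 2
  0×3+2 = 2 → write 0 carry 1
  1×3+1 = 4 → write 0 carry 2
  0×3+2 = 2 → write 0 carry 1
  1×3+1 = 4 → write 0 carry 2
  remaining carry: 10

0b100000011100110101010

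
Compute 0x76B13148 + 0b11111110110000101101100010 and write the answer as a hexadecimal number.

0b11111110110000101101100010 = 0x3FB0B62 in hexadecimal.
Add column by column in base 16, right to left:
  8+2 = A
  4+6 = A
  1+B = C
  3+0 = 3
  1+B = C
  B+F = A carry 1
  6+3+1 = A
  7+0 = 7

0x7AAC3CAA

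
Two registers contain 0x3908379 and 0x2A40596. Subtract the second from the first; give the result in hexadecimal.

Subtract column by column in base 16:
  9-6 → 3
  7-9 → E (borrow)
  3-5-1 → D (borrow)
  8-0-1 → 7
  0-4 → C (borrow)
  9-A-1 → E (borrow)
  3-2-1 → 0

0xEC7DE3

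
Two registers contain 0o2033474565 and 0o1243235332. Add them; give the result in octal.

Add column by column in base 8, right to left:
  5+2 = 7
  6+3 = 1 carry 1
  5+3+1 = 1 carry 1
  4+5+1 = 2 carry 1
  7+3+1 = 3 carry 1
  4+2+1 = 7
  3+3 = 6
  3+4 = 7
  0+2 = 2
  2+1 = 3

0o3276732117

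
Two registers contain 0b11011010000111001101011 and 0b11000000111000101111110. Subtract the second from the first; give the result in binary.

0b11001001110011101101

Subtract column by column in base 2:
  1-0 → 1
  1-1 → 0
  0-1 → 1 (borrow)
  1-1-1 → 1 (borrow)
  0-1-1 → 0 (borrow)
  1-1-1 → 1 (borrow)
  1-1-1 → 1 (borrow)
  0-0-1 → 1 (borrow)
  0-1-1 → 0 (borrow)
  1-0-1 → 0
  1-0 → 1
  1-0 → 1
  0-1 → 1 (borrow)
  0-1-1 → 0 (borrow)
  0-1-1 → 0 (borrow)
  0-0-1 → 1 (borrow)
  1-0-1 → 0
  0-0 → 0
  1-0 → 1
  1-0 → 1
  0-0 → 0
  1-1 → 0
  1-1 → 0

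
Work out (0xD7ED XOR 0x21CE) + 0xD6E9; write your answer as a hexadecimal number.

0x1CD0C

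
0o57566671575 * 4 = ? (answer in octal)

0o276733346764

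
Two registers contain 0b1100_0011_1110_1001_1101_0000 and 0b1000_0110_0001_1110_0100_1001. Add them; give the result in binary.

0b1010010100000100000011001

Add column by column in base 2, right to left:
  0+1 = 1
  0+0 = 0
  0+0 = 0
  0+1 = 1
  1+0 = 1
  0+0 = 0
  1+1 = 0 carry 1
  1+0+1 = 0 carry 1
  1+0+1 = 0 carry 1
  0+1+1 = 0 carry 1
  0+1+1 = 0 carry 1
  1+1+1 = 1 carry 1
  0+1+1 = 0 carry 1
  1+0+1 = 0 carry 1
  1+0+1 = 0 carry 1
  1+0+1 = 0 carry 1
  1+0+1 = 0 carry 1
  1+1+1 = 1 carry 1
  0+1+1 = 0 carry 1
  0+0+1 = 1
  0+0 = 0
  0+0 = 0
  1+0 = 1
  1+1 = 0 carry 1
  final carry 1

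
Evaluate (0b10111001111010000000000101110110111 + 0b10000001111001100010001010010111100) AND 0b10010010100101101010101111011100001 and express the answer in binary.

0b10010100001100010000000001100001

Add column by column in base 2, right to left:
  1+0 = 1
  1+0 = 1
  1+1 = 0 carry 1
  0+1+1 = 0 carry 1
  1+1+1 = 1 carry 1
  1+1+1 = 1 carry 1
  0+0+1 = 1
  1+1 = 0 carry 1
  1+0+1 = 0 carry 1
  1+0+1 = 0 carry 1
  0+1+1 = 0 carry 1
  1+0+1 = 0 carry 1
  0+1+1 = 0 carry 1
  0+0+1 = 1
  0+0 = 0
  0+0 = 0
  0+1 = 1
  0+0 = 0
  0+0 = 0
  0+0 = 0
  0+1 = 1
  0+1 = 1
  1+0 = 1
  0+0 = 0
  1+1 = 0 carry 1
  1+1+1 = 1 carry 1
  1+1+1 = 1 carry 1
  1+1+1 = 1 carry 1
  0+0+1 = 1
  0+0 = 0
  1+0 = 1
  1+0 = 1
  1+0 = 1
  0+0 = 0
  1+1 = 0 carry 1
  final carry 1
Sum = 0b100111011110011100010010000001110011; now AND with 0b10010010100101101010101111011100001:
  100111011110011100010010000001110011
& 010010010100101101010101111011100001
= 000010010100001100010000000001100001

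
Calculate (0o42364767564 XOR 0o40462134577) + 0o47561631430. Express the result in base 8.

0o52470504443

First 0o42364767564 XOR 0o40462134577 = 0o02706653013.
Add column by column in base 8, right to left:
  3+0 = 3
  1+3 = 4
  0+4 = 4
  3+1 = 4
  5+3 = 0 carry 1
  6+6+1 = 5 carry 1
  6+1+1 = 0 carry 1
  0+6+1 = 7
  7+5 = 4 carry 1
  2+7+1 = 2 carry 1
  0+4+1 = 5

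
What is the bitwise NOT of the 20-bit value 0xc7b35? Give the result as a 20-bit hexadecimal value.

Each hex digit d becomes f−d:
  c→3, 7→8, b→4, 3→c, 5→a

0x384ca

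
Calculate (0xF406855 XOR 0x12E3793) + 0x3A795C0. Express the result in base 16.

First 0xF406855 XOR 0x12E3793 = 0xE6E5FC6.
Add column by column in base 16, right to left:
  6+0 = 6
  C+C = 8 carry 1
  F+5+1 = 5 carry 1
  5+9+1 = F
  E+7 = 5 carry 1
  6+A+1 = 1 carry 1
  E+3+1 = 2 carry 1
  final carry 1

0x1215F586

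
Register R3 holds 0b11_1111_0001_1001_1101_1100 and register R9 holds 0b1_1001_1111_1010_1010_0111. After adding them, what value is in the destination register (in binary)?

Add column by column in base 2, right to left:
  0+1 = 1
  0+1 = 1
  1+1 = 0 carry 1
  1+0+1 = 0 carry 1
  1+0+1 = 0 carry 1
  0+1+1 = 0 carry 1
  1+0+1 = 0 carry 1
  1+1+1 = 1 carry 1
  1+0+1 = 0 carry 1
  0+1+1 = 0 carry 1
  0+0+1 = 1
  1+1 = 0 carry 1
  1+1+1 = 1 carry 1
  0+1+1 = 0 carry 1
  0+1+1 = 0 carry 1
  0+1+1 = 0 carry 1
  1+1+1 = 1 carry 1
  1+0+1 = 0 carry 1
  1+0+1 = 0 carry 1
  1+1+1 = 1 carry 1
  1+1+1 = 1 carry 1
  1+0+1 = 0 carry 1
  final carry 1

0b10110010001010010000011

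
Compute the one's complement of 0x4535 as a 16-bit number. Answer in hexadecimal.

0xbaca

Each hex digit d becomes f−d:
  4→b, 5→a, 3→c, 5→a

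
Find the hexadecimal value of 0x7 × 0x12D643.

0x83DBD5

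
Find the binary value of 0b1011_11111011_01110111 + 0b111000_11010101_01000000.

0b10001001101000010110111

Add column by column in base 2, right to left:
  1+0 = 1
  1+0 = 1
  1+0 = 1
  0+0 = 0
  1+0 = 1
  1+0 = 1
  1+1 = 0 carry 1
  0+0+1 = 1
  1+1 = 0 carry 1
  1+0+1 = 0 carry 1
  0+1+1 = 0 carry 1
  1+0+1 = 0 carry 1
  1+1+1 = 1 carry 1
  1+0+1 = 0 carry 1
  1+1+1 = 1 carry 1
  1+1+1 = 1 carry 1
  1+0+1 = 0 carry 1
  1+0+1 = 0 carry 1
  0+0+1 = 1
  1+1 = 0 carry 1
  0+1+1 = 0 carry 1
  0+1+1 = 0 carry 1
  final carry 1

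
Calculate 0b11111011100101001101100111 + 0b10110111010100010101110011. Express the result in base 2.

0b110110010111001100011011010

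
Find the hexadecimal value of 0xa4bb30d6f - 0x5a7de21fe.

Subtract column by column in base 16:
  f-e → 1
  6-f → 7 (borrow)
  d-1-1 → b
  0-2 → e (borrow)
  3-e-1 → 4 (borrow)
  b-d-1 → d (borrow)
  b-7-1 → 3
  4-a → a (borrow)
  a-5-1 → 4

0x4a3d4eb71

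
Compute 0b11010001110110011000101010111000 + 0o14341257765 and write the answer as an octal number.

0o46527565255

0b11010001110110011000101010111000 = 0o32166305270 in octal.
Add column by column in base 8, right to left:
  0+5 = 5
  7+6 = 5 carry 1
  2+7+1 = 2 carry 1
  5+7+1 = 5 carry 1
  0+5+1 = 6
  3+2 = 5
  6+1 = 7
  6+4 = 2 carry 1
  1+3+1 = 5
  2+4 = 6
  3+1 = 4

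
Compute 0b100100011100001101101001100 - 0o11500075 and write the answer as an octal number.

0o431715417

0b100100011100001101101001100 = 0o443415514 in octal.
Subtract column by column in base 8:
  4-5 → 7 (borrow)
  1-7-1 → 1 (borrow)
  5-0-1 → 4
  5-0 → 5
  1-0 → 1
  4-5 → 7 (borrow)
  3-1-1 → 1
  4-1 → 3
  4-0 → 4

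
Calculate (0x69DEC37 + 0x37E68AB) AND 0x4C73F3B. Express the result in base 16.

0x41422

Add column by column in base 16, right to left:
  7+B = 2 carry 1
  3+A+1 = E
  C+8 = 4 carry 1
  E+6+1 = 5 carry 1
  D+E+1 = C carry 1
  9+7+1 = 1 carry 1
  6+3+1 = A
Sum = 0xA1C54E2; now AND with 0x4C73F3B:
  A&4=0, 1&C=0, C&7=4, 5&3=1, 4&F=4, E&3=2, 2&B=2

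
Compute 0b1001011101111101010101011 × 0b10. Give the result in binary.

0b10010111011111010101010110

Multiply each base-2 digit by 2, carrying:
  1×2 = 2 → write 0 carry 1
  1×2+1 = 3 → write 1 carry 1
  0×2+1 = 1 → write 1
  1×2 = 2 → write 0 carry 1
  0×2+1 = 1 → write 1
  1×2 = 2 → write 0 carry 1
  0×2+1 = 1 → write 1
  1×2 = 2 → write 0 carry 1
  0×2+1 = 1 → write 1
  1×2 = 2 → write 0 carry 1
  0×2+1 = 1 → write 1
  1×2 = 2 → write 0 carry 1
  1×2+1 = 3 → write 1 carry 1
  1×2+1 = 3 → write 1 carry 1
  1×2+1 = 3 → write 1 carry 1
  1×2+1 = 3 → write 1 carry 1
  0×2+1 = 1 → write 1
  1×2 = 2 → write 0 carry 1
  1×2+1 = 3 → write 1 carry 1
  1×2+1 = 3 → write 1 carry 1
  0×2+1 = 1 → write 1
  1×2 = 2 → write 0 carry 1
  0×2+1 = 1 → write 1
  0×2 = 0 → write 0
  1×2 = 2 → write 0 carry 1
  remaining carry: 1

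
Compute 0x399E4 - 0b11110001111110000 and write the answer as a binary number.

0b11011010111110100

0x399E4 = 0b111001100111100100 in binary.
Subtract column by column in base 2:
  0-0 → 0
  0-0 → 0
  1-0 → 1
  0-0 → 0
  0-1 → 1 (borrow)
  1-1-1 → 1 (borrow)
  1-1-1 → 1 (borrow)
  1-1-1 → 1 (borrow)
  1-1-1 → 1 (borrow)
  0-1-1 → 0 (borrow)
  0-0-1 → 1 (borrow)
  1-0-1 → 0
  1-0 → 1
  0-1 → 1 (borrow)
  0-1-1 → 0 (borrow)
  1-1-1 → 1 (borrow)
  1-1-1 → 1 (borrow)
  1-0-1 → 0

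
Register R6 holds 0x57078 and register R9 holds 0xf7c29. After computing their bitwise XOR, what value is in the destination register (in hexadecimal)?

0xa0c51

XOR each hex digit independently (no carries):
  5^f=a, 7^7=0, 0^c=c, 7^2=5, 8^9=1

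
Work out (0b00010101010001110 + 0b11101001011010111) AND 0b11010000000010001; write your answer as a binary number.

0b11010000000000001

Add column by column in base 2, right to left:
  0+1 = 1
  1+1 = 0 carry 1
  1+1+1 = 1 carry 1
  1+0+1 = 0 carry 1
  0+1+1 = 0 carry 1
  0+0+1 = 1
  0+1 = 1
  1+1 = 0 carry 1
  0+0+1 = 1
  1+1 = 0 carry 1
  0+0+1 = 1
  1+0 = 1
  0+1 = 1
  1+0 = 1
  0+1 = 1
  0+1 = 1
  0+1 = 1
Sum = 0b11111110101100101; now AND with 0b11010000000010001:
  11111110101100101
& 11010000000010001
= 11010000000000001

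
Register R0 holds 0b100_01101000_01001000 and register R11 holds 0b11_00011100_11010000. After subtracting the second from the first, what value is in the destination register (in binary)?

0b10100101101111000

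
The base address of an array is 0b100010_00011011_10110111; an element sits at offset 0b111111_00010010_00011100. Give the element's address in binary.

0b11000010010110111010011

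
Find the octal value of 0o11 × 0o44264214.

0o507126354

Multiply each base-8 digit by 9, carrying:
  4×9 = 36 → write 4 carry 4
  1×9+4 = 13 → write 5 carry 1
  2×9+1 = 19 → write 3 carry 2
  4×9+2 = 38 → write 6 carry 4
  6×9+4 = 58 → write 2 carry 7
  2×9+7 = 25 → write 1 carry 3
  4×9+3 = 39 → write 7 carry 4
  4×9+4 = 40 → write 0 carry 5
  remaining carry: 5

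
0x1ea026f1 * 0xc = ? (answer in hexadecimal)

0x16f81d34c

Multiply each base-16 digit by 12, carrying:
  1×12 = 12 → write c
  f×12 = 180 → write 4 carry 11
  6×12+11 = 83 → write 3 carry 5
  2×12+5 = 29 → write d carry 1
  0×12+1 = 1 → write 1
  a×12 = 120 → write 8 carry 7
  e×12+7 = 175 → write f carry 10
  1×12+10 = 22 → write 6 carry 1
  remaining carry: 1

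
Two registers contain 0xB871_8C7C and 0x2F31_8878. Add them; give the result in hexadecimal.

Add column by column in base 16, right to left:
  C+8 = 4 carry 1
  7+7+1 = F
  C+8 = 4 carry 1
  8+8+1 = 1 carry 1
  1+1+1 = 3
  7+3 = A
  8+F = 7 carry 1
  B+2+1 = E

0xE7A314F4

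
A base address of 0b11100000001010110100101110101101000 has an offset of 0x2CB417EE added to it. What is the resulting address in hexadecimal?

0x72E0E7556

0b11100000001010110100101110101101000 = 0x7015A5D68 in hexadecimal.
Add column by column in base 16, right to left:
  8+E = 6 carry 1
  6+E+1 = 5 carry 1
  D+7+1 = 5 carry 1
  5+1+1 = 7
  A+4 = E
  5+B = 0 carry 1
  1+C+1 = E
  0+2 = 2
  7+0 = 7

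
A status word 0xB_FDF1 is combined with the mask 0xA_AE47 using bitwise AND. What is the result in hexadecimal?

0xAAC41

AND each hex digit independently (no carries):
  B&A=A, F&A=A, D&E=C, F&4=4, 1&7=1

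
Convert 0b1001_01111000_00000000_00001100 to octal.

0o1136000014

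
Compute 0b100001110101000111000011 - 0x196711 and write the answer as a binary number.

0x196711 = 0b110010110011100010001 in binary.
Subtract column by column in base 2:
  1-1 → 0
  1-0 → 1
  0-0 → 0
  0-0 → 0
  0-1 → 1 (borrow)
  0-0-1 → 1 (borrow)
  1-0-1 → 0
  1-0 → 1
  1-1 → 0
  0-1 → 1 (borrow)
  0-1-1 → 0 (borrow)
  0-0-1 → 1 (borrow)
  1-0-1 → 0
  0-1 → 1 (borrow)
  1-1-1 → 1 (borrow)
  0-0-1 → 1 (borrow)
  1-1-1 → 1 (borrow)
  1-0-1 → 0
  1-0 → 1
  0-1 → 1 (borrow)
  0-1-1 → 0 (borrow)
  0-0-1 → 1 (borrow)
  0-0-1 → 1 (borrow)
  1-0-1 → 0

0b11011011110101010110010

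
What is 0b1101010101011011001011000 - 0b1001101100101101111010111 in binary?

Subtract column by column in base 2:
  0-1 → 1 (borrow)
  0-1-1 → 0 (borrow)
  0-1-1 → 0 (borrow)
  1-0-1 → 0
  1-1 → 0
  0-0 → 0
  1-1 → 0
  0-1 → 1 (borrow)
  0-1-1 → 0 (borrow)
  1-1-1 → 1 (borrow)
  1-0-1 → 0
  0-1 → 1 (borrow)
  1-1-1 → 1 (borrow)
  1-0-1 → 0
  0-1 → 1 (borrow)
  1-0-1 → 0
  0-0 → 0
  1-1 → 0
  0-1 → 1 (borrow)
  1-0-1 → 0
  0-1 → 1 (borrow)
  1-1-1 → 1 (borrow)
  0-0-1 → 1 (borrow)
  1-0-1 → 0
  1-1 → 0

0b11101000101101010000001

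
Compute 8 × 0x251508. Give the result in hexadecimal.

0x128A840

Multiply each base-16 digit by 8, carrying:
  8×8 = 64 → write 0 carry 4
  0×8+4 = 4 → write 4
  5×8 = 40 → write 8 carry 2
  1×8+2 = 10 → write A
  5×8 = 40 → write 8 carry 2
  2×8+2 = 18 → write 2 carry 1
  remaining carry: 1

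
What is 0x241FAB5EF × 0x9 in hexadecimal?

Multiply each base-16 digit by 9, carrying:
  F×9 = 135 → write 7 carry 8
  E×9+8 = 134 → write 6 carry 8
  5×9+8 = 53 → write 5 carry 3
  B×9+3 = 102 → write 6 carry 6
  A×9+6 = 96 → write 0 carry 6
  F×9+6 = 141 → write D carry 8
  1×9+8 = 17 → write 1 carry 1
  4×9+1 = 37 → write 5 carry 2
  2×9+2 = 20 → write 4 carry 1
  remaining carry: 1

0x1451D06567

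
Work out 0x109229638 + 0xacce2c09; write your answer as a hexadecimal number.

Add column by column in base 16, right to left:
  8+9 = 1 carry 1
  3+0+1 = 4
  6+c = 2 carry 1
  9+2+1 = c
  2+e = 0 carry 1
  2+c+1 = f
  9+c = 5 carry 1
  0+a+1 = b
  1+0 = 1

0x1b5f0c241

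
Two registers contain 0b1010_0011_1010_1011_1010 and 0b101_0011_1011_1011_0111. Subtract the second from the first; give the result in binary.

0b1001111111100000011

Subtract column by column in base 2:
  0-1 → 1 (borrow)
  1-1-1 → 1 (borrow)
  0-1-1 → 0 (borrow)
  1-0-1 → 0
  1-1 → 0
  1-1 → 0
  0-0 → 0
  1-1 → 0
  0-1 → 1 (borrow)
  1-1-1 → 1 (borrow)
  0-0-1 → 1 (borrow)
  1-1-1 → 1 (borrow)
  1-1-1 → 1 (borrow)
  1-1-1 → 1 (borrow)
  0-0-1 → 1 (borrow)
  0-0-1 → 1 (borrow)
  0-1-1 → 0 (borrow)
  1-0-1 → 0
  0-1 → 1 (borrow)
  1-0-1 → 0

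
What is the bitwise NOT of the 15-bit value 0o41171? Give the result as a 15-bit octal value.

Each oct digit d becomes 7−d:
  4→3, 1→6, 1→6, 7→0, 1→6

0o36606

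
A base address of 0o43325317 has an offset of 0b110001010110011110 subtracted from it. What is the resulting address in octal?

0o42512461

0b110001010110011110 = 0o612636 in octal.
Subtract column by column in base 8:
  7-6 → 1
  1-3 → 6 (borrow)
  3-6-1 → 4 (borrow)
  5-2-1 → 2
  2-1 → 1
  3-6 → 5 (borrow)
  3-0-1 → 2
  4-0 → 4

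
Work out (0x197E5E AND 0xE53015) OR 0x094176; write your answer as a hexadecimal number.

0x97176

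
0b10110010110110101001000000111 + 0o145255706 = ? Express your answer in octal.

0o2774126715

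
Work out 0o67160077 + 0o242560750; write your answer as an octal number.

Add column by column in base 8, right to left:
  7+0 = 7
  7+5 = 4 carry 1
  0+7+1 = 0 carry 1
  0+0+1 = 1
  6+6 = 4 carry 1
  1+5+1 = 7
  7+2 = 1 carry 1
  6+4+1 = 3 carry 1
  0+2+1 = 3

0o331741047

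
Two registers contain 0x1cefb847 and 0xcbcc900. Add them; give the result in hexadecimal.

0x29ac8147

Add column by column in base 16, right to left:
  7+0 = 7
  4+0 = 4
  8+9 = 1 carry 1
  b+c+1 = 8 carry 1
  f+c+1 = c carry 1
  e+b+1 = a carry 1
  c+c+1 = 9 carry 1
  1+0+1 = 2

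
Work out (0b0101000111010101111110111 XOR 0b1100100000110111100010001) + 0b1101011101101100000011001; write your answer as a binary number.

0b10111000101001110011111111

First 0b0101000111010101111110111 XOR 0b1100100000110111100010001 = 0b1001100111100010011100110.
Add column by column in base 2, right to left:
  0+1 = 1
  1+0 = 1
  1+0 = 1
  0+1 = 1
  0+1 = 1
  1+0 = 1
  1+0 = 1
  1+0 = 1
  0+0 = 0
  0+0 = 0
  1+0 = 1
  0+1 = 1
  0+1 = 1
  0+0 = 0
  1+1 = 0 carry 1
  1+1+1 = 1 carry 1
  1+0+1 = 0 carry 1
  1+1+1 = 1 carry 1
  0+1+1 = 0 carry 1
  0+1+1 = 0 carry 1
  1+0+1 = 0 carry 1
  1+1+1 = 1 carry 1
  0+0+1 = 1
  0+1 = 1
  1+1 = 0 carry 1
  final carry 1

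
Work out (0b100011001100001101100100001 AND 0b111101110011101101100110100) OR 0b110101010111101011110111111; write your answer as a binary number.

0b110101010111101111110111111

0b100011001100001101100100001 AND 0b111101110011101101100110100 = 0b100001000000001101100100000.
Then OR with 0b110101010111101011110111111.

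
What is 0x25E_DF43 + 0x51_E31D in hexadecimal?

0x2B0C260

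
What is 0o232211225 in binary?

Each octal digit is 3 bits: 2=010 3=011 2=010 2=010 1=001 1=001 2=010 2=010 5=101.

0b10011010010001001010010101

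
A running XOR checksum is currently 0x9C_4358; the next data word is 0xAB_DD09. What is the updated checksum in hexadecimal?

0x379E51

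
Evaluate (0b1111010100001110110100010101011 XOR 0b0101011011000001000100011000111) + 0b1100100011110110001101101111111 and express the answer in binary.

First 0b1111010100001110110100010101011 XOR 0b0101011011000001000100011000111 = 0b1010001111001111110000001101100.
Add column by column in base 2, right to left:
  0+1 = 1
  0+1 = 1
  1+1 = 0 carry 1
  1+1+1 = 1 carry 1
  0+1+1 = 0 carry 1
  1+1+1 = 1 carry 1
  1+1+1 = 1 carry 1
  0+0+1 = 1
  0+1 = 1
  0+1 = 1
  0+0 = 0
  0+1 = 1
  0+1 = 1
  1+0 = 1
  1+0 = 1
  1+0 = 1
  1+1 = 0 carry 1
  1+1+1 = 1 carry 1
  1+0+1 = 0 carry 1
  0+1+1 = 0 carry 1
  0+1+1 = 0 carry 1
  1+1+1 = 1 carry 1
  1+1+1 = 1 carry 1
  1+0+1 = 0 carry 1
  1+0+1 = 0 carry 1
  0+0+1 = 1
  0+1 = 1
  0+0 = 0
  1+0 = 1
  0+1 = 1
  1+1 = 0 carry 1
  final carry 1

0b10110110011000101111101111101011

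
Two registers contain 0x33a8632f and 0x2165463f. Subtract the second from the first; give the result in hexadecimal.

0x12431cf0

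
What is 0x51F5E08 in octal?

0o507657010

Expand each hex digit to 4 bits: 5=0101 1=0001 F=1111 5=0101 E=1110 0=0000 8=1000.
Group the bits in threes: 101 000 111 110 101 111 000 001 000 → 507657010.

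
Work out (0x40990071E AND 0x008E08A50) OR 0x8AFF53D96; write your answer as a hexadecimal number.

0x8AFF53F96

0x40990071E AND 0x008E08A50 = 0x008800210.
Then OR with 0x8AFF53D96.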